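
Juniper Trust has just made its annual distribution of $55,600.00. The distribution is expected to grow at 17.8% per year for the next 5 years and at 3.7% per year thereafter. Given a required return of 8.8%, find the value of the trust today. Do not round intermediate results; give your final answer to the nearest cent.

D_1 = 65496.80000
D_2 = 77155.23040
D_3 = 90888.86141
D_4 = 107067.07874
D_5 = 126125.01876
Terminal value at year 5: TV = D_5×(1+g_2)/(r−g_2) = 130791.64445/0.051 = 2564542.04809
P_0 = D_1/(1+r)^1 + D_2/(1+r)^2 + D_3/(1+r)^3 + D_4/(1+r)^4 + D_5/(1+r)^5 + TV/(1+r)^5
    = 60199.26471 + 65178.98329 + 70570.62713 + 76408.27092 + 82728.80804 + 1682152.43009 = 2037238.38418

$2037238.38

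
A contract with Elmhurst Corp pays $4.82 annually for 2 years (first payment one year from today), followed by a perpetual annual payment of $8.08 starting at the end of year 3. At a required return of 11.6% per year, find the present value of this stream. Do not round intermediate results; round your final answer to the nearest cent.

$64.12

PV of 2-year annuity: $4.82 × [1 − (1+0.116)^−2] / 0.116 = 8.18906
Perpetuity value at year 2: $8.08 / 0.116 = 69.65517
PV of perpetuity: 69.65517 / (1+0.116)^2 = 55.92745
Total PV = 8.18906 + 55.92745 = 64.11651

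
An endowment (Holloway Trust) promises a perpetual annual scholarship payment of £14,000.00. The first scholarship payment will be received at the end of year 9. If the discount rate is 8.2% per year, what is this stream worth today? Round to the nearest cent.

£90885.81

Value at end of year 8: C / r = £14,000.00 / 0.082 = £170,731.7073
Discount to today: PV = £170,731.7073 / (1 + 0.082)^8 = £170,731.7073 / 1.878530 = £90,885.81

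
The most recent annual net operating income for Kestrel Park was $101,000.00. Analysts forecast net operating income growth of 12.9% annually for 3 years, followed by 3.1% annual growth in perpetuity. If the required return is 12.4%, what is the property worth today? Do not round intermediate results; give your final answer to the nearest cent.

$1440400.93

D_1 = 114029.00000
D_2 = 128738.74100
D_3 = 145346.03859
Terminal value at year 3: TV = D_3×(1+g_2)/(r−g_2) = 149851.76579/0.093 = 1611309.30952
P_0 = D_1/(1+r)^1 + D_2/(1+r)^2 + D_3/(1+r)^3 + TV/(1+r)^3
    = 101449.28826 + 101900.57513 + 102353.86950 + 1134697.19842 = 1440400.93131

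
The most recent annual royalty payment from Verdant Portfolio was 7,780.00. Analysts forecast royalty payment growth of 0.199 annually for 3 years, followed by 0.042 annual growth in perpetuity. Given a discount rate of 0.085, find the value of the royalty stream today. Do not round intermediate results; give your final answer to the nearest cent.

D_1 = 9328.22000
D_2 = 11184.53578
D_3 = 13410.25840
Terminal value at year 3: TV = D_3×(1+g_2)/(r−g_2) = 13973.48925/0.043 = 324964.86635
P_0 = D_1/(1+r)^1 + D_2/(1+r)^2 + D_3/(1+r)^3 + TV/(1+r)^3
    = 8597.43779 + 9500.76305 + 10498.99990 + 254417.62557 = 283014.82631

283014.83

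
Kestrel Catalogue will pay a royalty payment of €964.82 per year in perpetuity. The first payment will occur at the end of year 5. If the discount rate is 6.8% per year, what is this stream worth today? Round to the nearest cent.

€10905.67

Value at end of year 4: C / r = €964.82 / 0.068 = €14,188.5294
Discount to today: PV = €14,188.5294 / (1 + 0.068)^4 = €14,188.5294 / 1.301023 = €10,905.67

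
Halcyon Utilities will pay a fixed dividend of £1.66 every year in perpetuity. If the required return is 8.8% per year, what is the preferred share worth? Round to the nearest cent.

£18.86

Level perpetuity: PV = C / r = £1.66 / 0.088 = £18.86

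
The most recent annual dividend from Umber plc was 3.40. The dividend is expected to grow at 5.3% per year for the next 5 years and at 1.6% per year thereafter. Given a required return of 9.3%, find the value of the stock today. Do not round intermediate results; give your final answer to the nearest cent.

52.45

D_1 = 3.58020
D_2 = 3.76995
D_3 = 3.96976
D_4 = 4.18016
D_5 = 4.40170
Terminal value at year 5: TV = D_5×(1+g_2)/(r−g_2) = 4.47213/0.077 = 58.07962
P_0 = D_1/(1+r)^1 + D_2/(1+r)^2 + D_3/(1+r)^3 + D_4/(1+r)^4 + D_5/(1+r)^5 + TV/(1+r)^5
    = 3.27557 + 3.15570 + 3.04021 + 2.92895 + 2.82176 + 37.23256 = 52.45475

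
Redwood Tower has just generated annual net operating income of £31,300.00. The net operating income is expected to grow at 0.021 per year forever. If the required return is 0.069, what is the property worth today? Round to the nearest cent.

£665777.08

D₁ = D₀ × (1 + g) = £31,300.00 × 1.021 = £31,957.3000
Growing perpetuity: P = D₁ / (r − g) = £31,957.3000 / (0.069 − 0.021) = £665,777.08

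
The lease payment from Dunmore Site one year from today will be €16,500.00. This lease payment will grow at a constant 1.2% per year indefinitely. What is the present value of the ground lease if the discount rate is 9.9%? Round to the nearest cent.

Growing perpetuity: P = D₁ / (r − g) = €16,500.0000 / (0.099 − 0.012) = €189,655.17

€189655.17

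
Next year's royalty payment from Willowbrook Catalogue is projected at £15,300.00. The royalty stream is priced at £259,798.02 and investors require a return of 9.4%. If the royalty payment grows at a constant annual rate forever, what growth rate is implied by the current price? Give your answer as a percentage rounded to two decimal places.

3.51%

P = D₁/(r−g) ⇒ g = r − D₁/P = 0.094 − £15,300.00/£259,798.02 = 0.035108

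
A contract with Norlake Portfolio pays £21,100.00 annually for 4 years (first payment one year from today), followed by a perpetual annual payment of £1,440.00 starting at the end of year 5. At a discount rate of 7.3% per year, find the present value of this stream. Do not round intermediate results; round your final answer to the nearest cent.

PV of 4-year annuity: £21,100.00 × [1 − (1+0.073)^−4] / 0.073 = 70988.77813
Perpetuity value at year 4: £1,440.00 / 0.073 = 19726.02740
PV of perpetuity: 19726.02740 / (1+0.073)^4 = 14881.29562
Total PV = 70988.77813 + 14881.29562 = 85870.07375

£85870.07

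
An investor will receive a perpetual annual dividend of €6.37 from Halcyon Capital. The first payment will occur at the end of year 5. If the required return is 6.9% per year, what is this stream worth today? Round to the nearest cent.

Value at end of year 4: C / r = €6.37 / 0.069 = €92.3188
Discount to today: PV = €92.3188 / (1 + 0.069)^4 = €92.3188 / 1.305903 = €70.69

€70.69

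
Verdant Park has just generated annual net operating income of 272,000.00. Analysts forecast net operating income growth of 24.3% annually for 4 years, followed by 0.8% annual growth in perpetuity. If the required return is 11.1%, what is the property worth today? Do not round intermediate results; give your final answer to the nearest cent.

D_1 = 338096.00000
D_2 = 420253.32800
D_3 = 522374.88670
D_4 = 649311.98417
Terminal value at year 4: TV = D_4×(1+g_2)/(r−g_2) = 654506.48005/0.103 = 6354431.84511
P_0 = D_1/(1+r)^1 + D_2/(1+r)^2 + D_3/(1+r)^3 + D_4/(1+r)^4 + TV/(1+r)^4
    = 304316.83168 + 340473.28693 + 380925.55865 + 426184.04086 + 4170810.80767 = 5622710.52579

5622710.53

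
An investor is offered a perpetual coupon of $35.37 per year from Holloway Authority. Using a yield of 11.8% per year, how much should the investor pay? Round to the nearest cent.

Level perpetuity: PV = C / r = $35.37 / 0.118 = $299.75

$299.75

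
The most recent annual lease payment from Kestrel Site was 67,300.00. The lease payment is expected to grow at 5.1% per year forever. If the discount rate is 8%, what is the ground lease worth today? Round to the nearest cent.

2439044.83

D₁ = D₀ × (1 + g) = 67,300.00 × 1.051 = 70,732.3000
Growing perpetuity: P = D₁ / (r − g) = 70,732.3000 / (0.08 − 0.051) = 2,439,044.83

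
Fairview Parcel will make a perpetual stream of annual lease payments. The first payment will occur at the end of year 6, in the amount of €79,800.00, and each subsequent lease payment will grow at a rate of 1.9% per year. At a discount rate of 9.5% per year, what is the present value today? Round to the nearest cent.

€666989.05

Value at end of year 5: C₁ / (r − g) = €79,800.00 / (0.095 − 0.019) = €1,050,000.0000
Discount to today: PV = €1,050,000.0000 / (1 + 0.095)^5 = €1,050,000.0000 / 1.574239 = €666,989.05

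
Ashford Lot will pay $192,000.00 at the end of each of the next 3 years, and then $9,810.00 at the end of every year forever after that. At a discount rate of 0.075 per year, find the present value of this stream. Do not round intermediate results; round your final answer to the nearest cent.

PV of 3-year annuity: $192,000.00 × [1 − (1+0.075)^−3] / 0.075 = 499300.94206
Perpetuity value at year 3: $9,810.00 / 0.075 = 130800.00000
PV of perpetuity: 130800.00000 / (1+0.075)^3 = 105288.84249
Total PV = 499300.94206 + 105288.84249 = 604589.78455

$604589.78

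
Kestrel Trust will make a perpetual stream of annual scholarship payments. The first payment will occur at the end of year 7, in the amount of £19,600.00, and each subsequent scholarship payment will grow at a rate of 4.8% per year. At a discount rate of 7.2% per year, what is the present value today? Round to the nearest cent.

Value at end of year 6: C₁ / (r − g) = £19,600.00 / (0.072 − 0.048) = £816,666.6667
Discount to today: PV = £816,666.6667 / (1 + 0.072)^6 = £816,666.6667 / 1.517640 = £538,116.26

£538116.26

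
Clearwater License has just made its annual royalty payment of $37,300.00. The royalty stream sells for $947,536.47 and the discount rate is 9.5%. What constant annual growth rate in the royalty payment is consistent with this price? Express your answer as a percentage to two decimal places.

5.35%

P = D₀(1+g)/(r−g) ⇒ P(r−g) = D₀(1+g) ⇒ g(P+D₀) = P·r − D₀
g = (P·r − D₀)/(P + D₀) = ($947,536.47×0.095 − $37,300.00) / ($947,536.47 + $37,300.00) = 0.053528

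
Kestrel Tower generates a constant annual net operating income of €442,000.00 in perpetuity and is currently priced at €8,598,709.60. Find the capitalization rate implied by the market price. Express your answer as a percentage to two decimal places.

5.14%

P = C/r ⇒ r = C/P = €442,000.00/€8,598,709.60 = 0.051403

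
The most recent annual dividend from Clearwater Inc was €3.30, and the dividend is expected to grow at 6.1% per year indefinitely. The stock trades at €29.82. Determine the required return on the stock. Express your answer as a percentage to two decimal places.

17.84%

D₁ = €3.30 × 1.061 = €3.5013
P = D₁/(r − g) ⇒ r = D₁/P + g = €3.5013/€29.82 + 0.061 = 0.117414 + 0.061 = 0.178414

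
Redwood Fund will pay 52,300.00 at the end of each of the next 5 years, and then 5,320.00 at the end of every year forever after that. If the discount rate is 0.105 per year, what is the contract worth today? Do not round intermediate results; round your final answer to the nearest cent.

PV of 5-year annuity: 52,300.00 × [1 − (1+0.105)^−5] / 0.105 = 195751.48509
Perpetuity value at year 5: 5,320.00 / 0.105 = 50666.66667
PV of perpetuity: 50666.66667 / (1+0.105)^5 = 30754.66092
Total PV = 195751.48509 + 30754.66092 = 226506.14601

226506.15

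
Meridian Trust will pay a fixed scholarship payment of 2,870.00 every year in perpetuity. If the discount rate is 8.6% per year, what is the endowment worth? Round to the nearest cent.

33372.09

Level perpetuity: PV = C / r = 2,870.00 / 0.086 = 33,372.09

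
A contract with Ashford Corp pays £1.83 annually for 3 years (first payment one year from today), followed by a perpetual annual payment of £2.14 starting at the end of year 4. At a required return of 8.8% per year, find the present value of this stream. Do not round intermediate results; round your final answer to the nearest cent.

PV of 3-year annuity: £1.83 × [1 − (1+0.088)^−3] / 0.088 = 4.64883
Perpetuity value at year 3: £2.14 / 0.088 = 24.31818
PV of perpetuity: 24.31818 / (1+0.088)^3 = 18.88184
Total PV = 4.64883 + 18.88184 = 23.53068

£23.53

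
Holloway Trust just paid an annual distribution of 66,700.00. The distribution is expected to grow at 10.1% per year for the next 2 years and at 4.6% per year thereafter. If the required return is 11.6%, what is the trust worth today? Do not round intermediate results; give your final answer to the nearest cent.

D_1 = 73436.70000
D_2 = 80853.80670
Terminal value at year 2: TV = D_2×(1+g_2)/(r−g_2) = 84573.08181/0.07 = 1208186.88297
P_0 = D_1/(1+r)^1 + D_2/(1+r)^2 + TV/(1+r)^2
    = 65803.49462 + 64919.03905 + 970075.92639 = 1100798.46006

1100798.46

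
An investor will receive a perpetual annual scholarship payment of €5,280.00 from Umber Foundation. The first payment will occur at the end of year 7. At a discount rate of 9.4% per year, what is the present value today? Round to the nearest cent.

Value at end of year 6: C / r = €5,280.00 / 0.094 = €56,170.2128
Discount to today: PV = €56,170.2128 / (1 + 0.094)^6 = €56,170.2128 / 1.714368 = €32,764.39

€32764.39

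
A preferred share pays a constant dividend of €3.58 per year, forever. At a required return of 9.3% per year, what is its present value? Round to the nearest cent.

€38.49

Level perpetuity: PV = C / r = €3.58 / 0.093 = €38.49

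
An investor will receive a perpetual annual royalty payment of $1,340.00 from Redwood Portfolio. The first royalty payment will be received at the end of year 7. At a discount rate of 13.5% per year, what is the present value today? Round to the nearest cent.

$4642.97

Value at end of year 6: C / r = $1,340.00 / 0.135 = $9,925.9259
Discount to today: PV = $9,925.9259 / (1 + 0.135)^6 = $9,925.9259 / 2.137840 = $4,642.97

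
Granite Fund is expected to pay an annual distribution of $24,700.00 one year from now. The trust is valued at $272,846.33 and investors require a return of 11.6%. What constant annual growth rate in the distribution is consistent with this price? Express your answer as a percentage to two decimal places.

2.55%

P = D₁/(r−g) ⇒ g = r − D₁/P = 0.116 − $24,700.00/$272,846.33 = 0.025473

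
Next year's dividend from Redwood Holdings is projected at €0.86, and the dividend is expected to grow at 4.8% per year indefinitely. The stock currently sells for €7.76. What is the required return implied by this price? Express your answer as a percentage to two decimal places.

15.88%

P = D₁/(r − g) ⇒ r = D₁/P + g = €0.8600/€7.76 + 0.048 = 0.110825 + 0.048 = 0.158825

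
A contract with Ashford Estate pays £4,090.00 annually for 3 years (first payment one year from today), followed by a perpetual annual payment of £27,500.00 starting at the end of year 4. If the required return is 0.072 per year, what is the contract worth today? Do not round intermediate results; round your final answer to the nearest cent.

£320733.01

PV of 3-year annuity: £4,090.00 × [1 − (1+0.072)^−3] / 0.072 = 10694.35226
Perpetuity value at year 3: £27,500.00 / 0.072 = 381944.44444
PV of perpetuity: 381944.44444 / (1+0.072)^3 = 310038.65297
Total PV = 10694.35226 + 310038.65297 = 320733.00523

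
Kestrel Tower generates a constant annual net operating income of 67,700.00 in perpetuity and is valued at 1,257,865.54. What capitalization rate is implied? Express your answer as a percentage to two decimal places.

P = C/r ⇒ r = C/P = 67,700.00/1,257,865.54 = 0.053821

5.38%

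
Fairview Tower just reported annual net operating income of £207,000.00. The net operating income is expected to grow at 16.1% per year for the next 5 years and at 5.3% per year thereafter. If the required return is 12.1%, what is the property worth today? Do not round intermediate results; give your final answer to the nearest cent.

D_1 = 240327.00000
D_2 = 279019.64700
D_3 = 323941.81017
D_4 = 376096.44160
D_5 = 436647.96870
Terminal value at year 5: TV = D_5×(1+g_2)/(r−g_2) = 459790.31104/0.068 = 6761622.22123
P_0 = D_1/(1+r)^1 + D_2/(1+r)^2 + D_3/(1+r)^3 + D_4/(1+r)^4 + D_5/(1+r)^5 + TV/(1+r)^5
    = 214386.26227 + 222036.08429 + 229958.87053 + 238164.36100 + 246662.64329 + 3819643.57912 = 4970851.80049

£4970851.80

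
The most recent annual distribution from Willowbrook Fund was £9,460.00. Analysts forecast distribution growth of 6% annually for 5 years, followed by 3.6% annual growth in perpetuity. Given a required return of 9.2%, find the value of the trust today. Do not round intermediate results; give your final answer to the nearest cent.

D_1 = 10027.60000
D_2 = 10629.25600
D_3 = 11267.01136
D_4 = 11943.03204
D_5 = 12659.61396
Terminal value at year 5: TV = D_5×(1+g_2)/(r−g_2) = 13115.36007/0.056 = 234202.85834
P_0 = D_1/(1+r)^1 + D_2/(1+r)^2 + D_3/(1+r)^3 + D_4/(1+r)^4 + D_5/(1+r)^5 + TV/(1+r)^5
    = 9182.78388 + 8913.69131 + 8652.48424 + 8398.93159 + 8152.80905 + 150826.96750 = 194127.66759

£194127.67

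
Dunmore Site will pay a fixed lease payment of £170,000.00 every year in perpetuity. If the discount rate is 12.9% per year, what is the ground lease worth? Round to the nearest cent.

Level perpetuity: PV = C / r = £170,000.00 / 0.129 = £1,317,829.46

£1317829.46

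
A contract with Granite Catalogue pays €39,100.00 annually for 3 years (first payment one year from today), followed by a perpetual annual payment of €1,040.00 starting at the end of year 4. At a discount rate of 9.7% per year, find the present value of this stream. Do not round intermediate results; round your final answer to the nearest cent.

€105873.37

PV of 3-year annuity: €39,100.00 × [1 − (1+0.097)^−3] / 0.097 = 97751.77168
Perpetuity value at year 3: €1,040.00 / 0.097 = 10721.64948
PV of perpetuity: 10721.64948 / (1+0.097)^3 = 8121.60236
Total PV = 97751.77168 + 8121.60236 = 105873.37404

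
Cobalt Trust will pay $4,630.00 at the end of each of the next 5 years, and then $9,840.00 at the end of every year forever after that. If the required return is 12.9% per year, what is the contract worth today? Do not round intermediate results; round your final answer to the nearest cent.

$57909.49

PV of 5-year annuity: $4,630.00 × [1 − (1+0.129)^−5] / 0.129 = 16324.59334
Perpetuity value at year 5: $9,840.00 / 0.129 = 76279.06977
PV of perpetuity: 76279.06977 / (1+0.129)^5 = 41584.90163
Total PV = 16324.59334 + 41584.90163 = 57909.49497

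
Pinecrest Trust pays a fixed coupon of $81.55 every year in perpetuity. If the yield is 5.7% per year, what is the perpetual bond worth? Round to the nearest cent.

$1430.70

Level perpetuity: PV = C / r = $81.55 / 0.057 = $1,430.70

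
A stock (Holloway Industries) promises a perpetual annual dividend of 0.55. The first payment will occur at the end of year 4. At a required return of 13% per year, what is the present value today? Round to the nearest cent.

2.93

Value at end of year 3: C / r = 0.55 / 0.13 = 4.2308
Discount to today: PV = 4.2308 / (1 + 0.13)^3 = 4.2308 / 1.442897 = 2.93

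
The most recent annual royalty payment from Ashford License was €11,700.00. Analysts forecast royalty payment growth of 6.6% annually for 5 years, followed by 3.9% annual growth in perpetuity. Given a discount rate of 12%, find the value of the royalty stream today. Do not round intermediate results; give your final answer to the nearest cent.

D_1 = 12472.20000
D_2 = 13295.36520
D_3 = 14172.85930
D_4 = 15108.26802
D_5 = 16105.41371
Terminal value at year 5: TV = D_5×(1+g_2)/(r−g_2) = 16733.52484/0.081 = 206586.72643
P_0 = D_1/(1+r)^1 + D_2/(1+r)^2 + D_3/(1+r)^3 + D_4/(1+r)^4 + D_5/(1+r)^5 + TV/(1+r)^5
    = 11135.89286 + 10598.98374 + 10087.96131 + 9601.57746 + 9138.64426 + 117222.85661 = 167785.91623

€167785.92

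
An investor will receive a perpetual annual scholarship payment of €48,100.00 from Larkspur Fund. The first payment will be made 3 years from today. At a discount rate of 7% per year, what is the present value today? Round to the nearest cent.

Value at end of year 2: C / r = €48,100.00 / 0.07 = €687,142.8571
Discount to today: PV = €687,142.8571 / (1 + 0.07)^2 = €687,142.8571 / 1.144900 = €600,177.18

€600177.18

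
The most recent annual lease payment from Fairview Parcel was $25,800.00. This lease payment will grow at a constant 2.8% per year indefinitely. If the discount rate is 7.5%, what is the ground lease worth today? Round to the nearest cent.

$564306.38

D₁ = D₀ × (1 + g) = $25,800.00 × 1.028 = $26,522.4000
Growing perpetuity: P = D₁ / (r − g) = $26,522.4000 / (0.075 − 0.028) = $564,306.38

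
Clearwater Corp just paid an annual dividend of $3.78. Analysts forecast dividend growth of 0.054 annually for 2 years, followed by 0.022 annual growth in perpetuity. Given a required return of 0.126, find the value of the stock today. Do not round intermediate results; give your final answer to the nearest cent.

D_1 = 3.98412
D_2 = 4.19926
Terminal value at year 2: TV = D_2×(1+g_2)/(r−g_2) = 4.29165/0.104 = 41.26583
P_0 = D_1/(1+r)^1 + D_2/(1+r)^2 + TV/(1+r)^2
    = 3.53829 + 3.31205 + 32.54721 = 39.39755

$39.40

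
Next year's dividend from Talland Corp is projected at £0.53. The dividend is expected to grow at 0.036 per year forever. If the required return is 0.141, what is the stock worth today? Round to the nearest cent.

£5.05

Growing perpetuity: P = D₁ / (r − g) = £0.5300 / (0.141 − 0.036) = £5.05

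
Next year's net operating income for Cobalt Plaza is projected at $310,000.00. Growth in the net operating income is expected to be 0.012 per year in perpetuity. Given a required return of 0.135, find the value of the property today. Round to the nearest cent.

Growing perpetuity: P = D₁ / (r − g) = $310,000.0000 / (0.135 − 0.012) = $2,520,325.20

$2520325.20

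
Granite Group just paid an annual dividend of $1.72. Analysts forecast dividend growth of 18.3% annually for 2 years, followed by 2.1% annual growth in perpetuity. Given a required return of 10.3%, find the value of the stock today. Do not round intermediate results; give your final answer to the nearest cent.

D_1 = 2.03476
D_2 = 2.40712
Terminal value at year 2: TV = D_2×(1+g_2)/(r−g_2) = 2.45767/0.082 = 29.97159
P_0 = D_1/(1+r)^1 + D_2/(1+r)^2 + TV/(1+r)^2
    = 1.84475 + 1.97855 + 24.63535 = 28.45865

$28.46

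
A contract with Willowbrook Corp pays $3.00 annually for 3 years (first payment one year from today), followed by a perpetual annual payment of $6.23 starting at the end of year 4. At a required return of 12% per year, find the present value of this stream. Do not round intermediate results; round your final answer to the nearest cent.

PV of 3-year annuity: $3.00 × [1 − (1+0.12)^−3] / 0.12 = 7.20549
Perpetuity value at year 3: $6.23 / 0.12 = 51.91667
PV of perpetuity: 51.91667 / (1+0.12)^3 = 36.95326
Total PV = 7.20549 + 36.95326 = 44.15875

$44.16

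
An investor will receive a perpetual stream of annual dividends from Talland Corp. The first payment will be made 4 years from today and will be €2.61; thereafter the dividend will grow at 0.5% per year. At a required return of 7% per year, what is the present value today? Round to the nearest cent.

Value at end of year 3: C₁ / (r − g) = €2.61 / (0.07 − 0.005) = €40.1538
Discount to today: PV = €40.1538 / (1 + 0.07)^3 = €40.1538 / 1.225043 = €32.78

€32.78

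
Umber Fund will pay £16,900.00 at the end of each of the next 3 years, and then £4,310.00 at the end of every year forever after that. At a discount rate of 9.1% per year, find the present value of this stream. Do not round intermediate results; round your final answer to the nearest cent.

PV of 3-year annuity: £16,900.00 × [1 − (1+0.091)^−3] / 0.091 = 42702.75322
Perpetuity value at year 3: £4,310.00 / 0.091 = 47362.63736
PV of perpetuity: 47362.63736 / (1+0.091)^3 = 36472.17190
Total PV = 42702.75322 + 36472.17190 = 79174.92511

£79174.93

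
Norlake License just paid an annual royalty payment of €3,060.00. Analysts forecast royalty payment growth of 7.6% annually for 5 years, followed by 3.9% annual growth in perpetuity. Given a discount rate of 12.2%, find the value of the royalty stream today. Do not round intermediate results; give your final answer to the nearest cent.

€44588.99

D_1 = 3292.56000
D_2 = 3542.79456
D_3 = 3812.04695
D_4 = 4101.76251
D_5 = 4413.49647
Terminal value at year 5: TV = D_5×(1+g_2)/(r−g_2) = 4585.62283/0.083 = 55248.46780
P_0 = D_1/(1+r)^1 + D_2/(1+r)^2 + D_3/(1+r)^3 + D_4/(1+r)^4 + D_5/(1+r)^5 + TV/(1+r)^5
    = 2934.54545 + 2814.23432 + 2698.85573 + 2588.20746 + 2482.09556 + 31071.05171 = 44588.99024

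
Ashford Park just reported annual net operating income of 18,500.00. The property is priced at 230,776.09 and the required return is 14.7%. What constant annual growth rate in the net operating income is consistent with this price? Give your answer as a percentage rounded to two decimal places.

P = D₀(1+g)/(r−g) ⇒ P(r−g) = D₀(1+g) ⇒ g(P+D₀) = P·r − D₀
g = (P·r − D₀)/(P + D₀) = (230,776.09×0.147 − 18,500.00) / (230,776.09 + 18,500.00) = 0.061876

6.19%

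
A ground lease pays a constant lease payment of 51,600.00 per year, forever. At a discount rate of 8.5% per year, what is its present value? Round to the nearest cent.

607058.82

Level perpetuity: PV = C / r = 51,600.00 / 0.085 = 607,058.82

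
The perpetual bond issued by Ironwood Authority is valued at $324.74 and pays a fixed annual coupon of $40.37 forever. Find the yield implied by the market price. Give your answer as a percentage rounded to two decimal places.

12.43%

P = C/r ⇒ r = C/P = $40.37/$324.74 = 0.124315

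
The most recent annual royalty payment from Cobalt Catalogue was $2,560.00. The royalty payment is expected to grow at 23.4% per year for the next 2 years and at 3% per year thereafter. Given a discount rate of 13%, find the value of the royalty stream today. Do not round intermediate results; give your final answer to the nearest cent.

D_1 = 3159.04000
D_2 = 3898.25536
Terminal value at year 2: TV = D_2×(1+g_2)/(r−g_2) = 4015.20302/0.1 = 40152.03021
P_0 = D_1/(1+r)^1 + D_2/(1+r)^2 + TV/(1+r)^2
    = 2795.61062 + 3052.90576 + 31444.92929 = 37293.44566

$37293.45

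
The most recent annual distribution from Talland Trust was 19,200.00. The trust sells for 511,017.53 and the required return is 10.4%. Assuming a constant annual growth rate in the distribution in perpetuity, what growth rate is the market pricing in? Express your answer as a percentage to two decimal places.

6.40%

P = D₀(1+g)/(r−g) ⇒ P(r−g) = D₀(1+g) ⇒ g(P+D₀) = P·r − D₀
g = (P·r − D₀)/(P + D₀) = (511,017.53×0.104 − 19,200.00) / (511,017.53 + 19,200.00) = 0.064022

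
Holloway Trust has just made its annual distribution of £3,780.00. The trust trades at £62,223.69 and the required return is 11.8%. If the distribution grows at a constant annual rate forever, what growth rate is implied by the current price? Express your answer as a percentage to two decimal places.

5.40%

P = D₀(1+g)/(r−g) ⇒ P(r−g) = D₀(1+g) ⇒ g(P+D₀) = P·r − D₀
g = (P·r − D₀)/(P + D₀) = (£62,223.69×0.118 − £3,780.00) / (£62,223.69 + £3,780.00) = 0.053973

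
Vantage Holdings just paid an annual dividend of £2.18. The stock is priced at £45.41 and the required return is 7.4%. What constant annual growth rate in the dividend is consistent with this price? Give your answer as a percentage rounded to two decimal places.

2.48%

P = D₀(1+g)/(r−g) ⇒ P(r−g) = D₀(1+g) ⇒ g(P+D₀) = P·r − D₀
g = (P·r − D₀)/(P + D₀) = (£45.41×0.074 − £2.18) / (£45.41 + £2.18) = 0.024802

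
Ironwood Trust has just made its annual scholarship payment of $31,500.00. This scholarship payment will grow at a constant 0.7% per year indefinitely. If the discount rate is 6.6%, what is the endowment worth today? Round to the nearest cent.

$537635.59

D₁ = D₀ × (1 + g) = $31,500.00 × 1.007 = $31,720.5000
Growing perpetuity: P = D₁ / (r − g) = $31,720.5000 / (0.066 − 0.007) = $537,635.59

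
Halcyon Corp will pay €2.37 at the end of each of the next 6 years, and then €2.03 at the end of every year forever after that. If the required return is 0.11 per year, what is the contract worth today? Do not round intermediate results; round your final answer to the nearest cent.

PV of 6-year annuity: €2.37 × [1 − (1+0.11)^−6] / 0.11 = 10.02637
Perpetuity value at year 6: €2.03 / 0.11 = 18.45455
PV of perpetuity: 18.45455 / (1+0.11)^6 = 9.86655
Total PV = 10.02637 + 9.86655 = 19.89293

€19.89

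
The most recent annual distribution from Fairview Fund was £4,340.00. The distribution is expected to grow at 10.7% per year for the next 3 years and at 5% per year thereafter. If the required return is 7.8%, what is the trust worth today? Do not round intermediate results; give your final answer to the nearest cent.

D_1 = 4804.38000
D_2 = 5318.44866
D_3 = 5887.52267
Terminal value at year 3: TV = D_3×(1+g_2)/(r−g_2) = 6181.89880/0.028 = 220782.10000
P_0 = D_1/(1+r)^1 + D_2/(1+r)^2 + D_3/(1+r)^3 + TV/(1+r)^3
    = 4456.75325 + 4576.64735 + 4699.76681 + 176241.25524 = 189974.42265

£189974.42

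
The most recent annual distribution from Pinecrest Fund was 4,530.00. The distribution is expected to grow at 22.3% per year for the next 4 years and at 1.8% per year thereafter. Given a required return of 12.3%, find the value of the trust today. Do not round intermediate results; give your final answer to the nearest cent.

D_1 = 5540.19000
D_2 = 6775.65237
D_3 = 8286.62285
D_4 = 10134.53974
Terminal value at year 4: TV = D_4×(1+g_2)/(r−g_2) = 10316.96146/0.105 = 98256.77580
P_0 = D_1/(1+r)^1 + D_2/(1+r)^2 + D_3/(1+r)^3 + D_4/(1+r)^4 + TV/(1+r)^4
    = 4933.38379 + 5372.68778 + 5851.11056 + 6372.13554 + 61779.37125 = 84308.68893

84308.69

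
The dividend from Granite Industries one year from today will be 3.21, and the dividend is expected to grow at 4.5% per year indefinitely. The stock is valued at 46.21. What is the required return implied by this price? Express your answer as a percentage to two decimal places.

P = D₁/(r − g) ⇒ r = D₁/P + g = 3.2100/46.21 + 0.045 = 0.069465 + 0.045 = 0.114465

11.45%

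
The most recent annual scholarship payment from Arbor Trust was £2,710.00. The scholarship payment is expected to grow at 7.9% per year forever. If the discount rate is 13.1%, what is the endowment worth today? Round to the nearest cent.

D₁ = D₀ × (1 + g) = £2,710.00 × 1.079 = £2,924.0900
Growing perpetuity: P = D₁ / (r − g) = £2,924.0900 / (0.131 − 0.079) = £56,232.50

£56232.50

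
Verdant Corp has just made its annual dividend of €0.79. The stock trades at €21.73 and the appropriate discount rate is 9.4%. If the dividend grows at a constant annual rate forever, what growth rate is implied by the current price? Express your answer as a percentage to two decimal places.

5.56%

P = D₀(1+g)/(r−g) ⇒ P(r−g) = D₀(1+g) ⇒ g(P+D₀) = P·r − D₀
g = (P·r − D₀)/(P + D₀) = (€21.73×0.094 − €0.79) / (€21.73 + €0.79) = 0.055623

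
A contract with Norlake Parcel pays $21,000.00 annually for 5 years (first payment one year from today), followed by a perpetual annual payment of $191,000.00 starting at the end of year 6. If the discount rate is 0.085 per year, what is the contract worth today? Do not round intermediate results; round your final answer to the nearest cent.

$1577149.67

PV of 5-year annuity: $21,000.00 × [1 − (1+0.085)^−5] / 0.085 = 82753.48366
Perpetuity value at year 5: $191,000.00 / 0.085 = 2247058.82353
PV of perpetuity: 2247058.82353 / (1+0.085)^5 = 1494396.18645
Total PV = 82753.48366 + 1494396.18645 = 1577149.67011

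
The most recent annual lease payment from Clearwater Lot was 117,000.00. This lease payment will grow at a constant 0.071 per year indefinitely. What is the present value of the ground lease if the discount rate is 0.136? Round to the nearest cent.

1927800.00

D₁ = D₀ × (1 + g) = 117,000.00 × 1.071 = 125,307.0000
Growing perpetuity: P = D₁ / (r − g) = 125,307.0000 / (0.136 − 0.071) = 1,927,800.00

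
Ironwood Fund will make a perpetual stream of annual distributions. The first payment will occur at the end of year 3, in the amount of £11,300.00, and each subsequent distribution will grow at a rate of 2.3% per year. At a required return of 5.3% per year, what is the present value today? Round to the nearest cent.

£339703.83

Value at end of year 2: C₁ / (r − g) = £11,300.00 / (0.053 − 0.023) = £376,666.6667
Discount to today: PV = £376,666.6667 / (1 + 0.053)^2 = £376,666.6667 / 1.108809 = £339,703.83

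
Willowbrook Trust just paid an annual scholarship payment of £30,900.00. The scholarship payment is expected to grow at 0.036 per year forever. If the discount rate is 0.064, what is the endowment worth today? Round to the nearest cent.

D₁ = D₀ × (1 + g) = £30,900.00 × 1.036 = £32,012.4000
Growing perpetuity: P = D₁ / (r − g) = £32,012.4000 / (0.064 − 0.036) = £1,143,300.00

£1143300.00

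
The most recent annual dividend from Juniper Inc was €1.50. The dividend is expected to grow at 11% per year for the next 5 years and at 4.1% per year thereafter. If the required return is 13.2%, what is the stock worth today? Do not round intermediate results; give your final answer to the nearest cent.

€22.63

D_1 = 1.66500
D_2 = 1.84815
D_3 = 2.05145
D_4 = 2.27711
D_5 = 2.52759
Terminal value at year 5: TV = D_5×(1+g_2)/(r−g_2) = 2.63122/0.091 = 28.91449
P_0 = D_1/(1+r)^1 + D_2/(1+r)^2 + D_3/(1+r)^3 + D_4/(1+r)^4 + D_5/(1+r)^5 + TV/(1+r)^5
    = 1.47085 + 1.44226 + 1.41423 + 1.38675 + 1.35980 + 15.55548 = 22.62937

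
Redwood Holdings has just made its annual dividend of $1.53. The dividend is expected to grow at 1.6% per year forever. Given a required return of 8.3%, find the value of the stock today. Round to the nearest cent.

D₁ = D₀ × (1 + g) = $1.53 × 1.016 = $1.5545
Growing perpetuity: P = D₁ / (r − g) = $1.5545 / (0.083 − 0.016) = $23.20

$23.20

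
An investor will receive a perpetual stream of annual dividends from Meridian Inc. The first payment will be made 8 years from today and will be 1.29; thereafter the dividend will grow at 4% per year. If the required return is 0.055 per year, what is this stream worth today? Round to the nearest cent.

59.12

Value at end of year 7: C₁ / (r − g) = 1.29 / (0.055 − 0.04) = 86.0000
Discount to today: PV = 86.0000 / (1 + 0.055)^7 = 86.0000 / 1.454679 = 59.12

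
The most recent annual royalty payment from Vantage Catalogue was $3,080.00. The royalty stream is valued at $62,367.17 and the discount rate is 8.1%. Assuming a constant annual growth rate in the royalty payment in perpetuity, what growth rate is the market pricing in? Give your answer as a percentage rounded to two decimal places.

3.01%

P = D₀(1+g)/(r−g) ⇒ P(r−g) = D₀(1+g) ⇒ g(P+D₀) = P·r − D₀
g = (P·r − D₀)/(P + D₀) = ($62,367.17×0.081 − $3,080.00) / ($62,367.17 + $3,080.00) = 0.030127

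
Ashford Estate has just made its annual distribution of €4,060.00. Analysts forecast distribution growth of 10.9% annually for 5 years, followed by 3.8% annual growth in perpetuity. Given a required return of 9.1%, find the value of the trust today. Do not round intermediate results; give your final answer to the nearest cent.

D_1 = 4502.54000
D_2 = 4993.31686
D_3 = 5537.58840
D_4 = 6141.18553
D_5 = 6810.57476
Terminal value at year 5: TV = D_5×(1+g_2)/(r−g_2) = 7069.37660/0.053 = 133384.46409
P_0 = D_1/(1+r)^1 + D_2/(1+r)^2 + D_3/(1+r)^3 + D_4/(1+r)^4 + D_5/(1+r)^5 + TV/(1+r)^5
    = 4126.98442 + 4195.07399 + 4264.28694 + 4334.64181 + 4406.15744 + 86294.17782 = 107621.32242

€107621.32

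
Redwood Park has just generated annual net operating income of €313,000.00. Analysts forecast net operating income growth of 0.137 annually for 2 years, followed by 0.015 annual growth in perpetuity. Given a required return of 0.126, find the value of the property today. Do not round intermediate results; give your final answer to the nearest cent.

D_1 = 355881.00000
D_2 = 404636.69700
Terminal value at year 2: TV = D_2×(1+g_2)/(r−g_2) = 410706.24746/0.111 = 3700056.28338
P_0 = D_1/(1+r)^1 + D_2/(1+r)^2 + TV/(1+r)^2
    = 316057.72647 + 319145.32415 + 2918310.84694 = 3553513.89756

€3553513.90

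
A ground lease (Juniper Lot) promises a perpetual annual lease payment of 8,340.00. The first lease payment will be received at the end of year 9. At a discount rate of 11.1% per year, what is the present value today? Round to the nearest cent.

32369.10

Value at end of year 8: C / r = 8,340.00 / 0.111 = 75,135.1351
Discount to today: PV = 75,135.1351 / (1 + 0.111)^8 = 75,135.1351 / 2.321200 = 32,369.10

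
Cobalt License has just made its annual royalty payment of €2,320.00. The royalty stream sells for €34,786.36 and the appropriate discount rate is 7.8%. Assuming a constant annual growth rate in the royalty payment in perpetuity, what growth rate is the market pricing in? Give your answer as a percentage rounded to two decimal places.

P = D₀(1+g)/(r−g) ⇒ P(r−g) = D₀(1+g) ⇒ g(P+D₀) = P·r − D₀
g = (P·r − D₀)/(P + D₀) = (€34,786.36×0.078 − €2,320.00) / (€34,786.36 + €2,320.00) = 0.010600

1.06%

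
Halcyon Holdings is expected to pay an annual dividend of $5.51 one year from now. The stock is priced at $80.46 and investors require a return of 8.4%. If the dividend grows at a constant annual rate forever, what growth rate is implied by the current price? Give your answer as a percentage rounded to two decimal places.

P = D₁/(r−g) ⇒ g = r − D₁/P = 0.084 − $5.51/$80.46 = 0.015519

1.55%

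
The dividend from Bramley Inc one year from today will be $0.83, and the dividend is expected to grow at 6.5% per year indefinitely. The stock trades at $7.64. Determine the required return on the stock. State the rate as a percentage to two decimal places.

17.36%

P = D₁/(r − g) ⇒ r = D₁/P + g = $0.8300/$7.64 + 0.065 = 0.108639 + 0.065 = 0.173639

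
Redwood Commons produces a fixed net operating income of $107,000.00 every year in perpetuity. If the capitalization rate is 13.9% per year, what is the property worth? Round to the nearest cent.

Level perpetuity: PV = C / r = $107,000.00 / 0.139 = $769,784.17

$769784.17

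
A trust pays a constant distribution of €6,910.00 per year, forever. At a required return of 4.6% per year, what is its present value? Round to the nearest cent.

€150217.39

Level perpetuity: PV = C / r = €6,910.00 / 0.046 = €150,217.39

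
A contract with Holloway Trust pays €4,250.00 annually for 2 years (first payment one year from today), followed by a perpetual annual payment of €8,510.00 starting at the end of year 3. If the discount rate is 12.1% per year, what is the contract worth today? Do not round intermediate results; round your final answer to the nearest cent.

€63140.41

PV of 2-year annuity: €4,250.00 × [1 − (1+0.121)^−2] / 0.121 = 7173.28975
Perpetuity value at year 2: €8,510.00 / 0.121 = 70330.57851
PV of perpetuity: 70330.57851 / (1+0.121)^2 = 55967.12069
Total PV = 7173.28975 + 55967.12069 = 63140.41044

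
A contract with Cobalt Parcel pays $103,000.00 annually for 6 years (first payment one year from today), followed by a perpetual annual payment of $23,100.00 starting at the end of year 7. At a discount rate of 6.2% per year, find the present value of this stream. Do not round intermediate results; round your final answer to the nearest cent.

PV of 6-year annuity: $103,000.00 × [1 − (1+0.062)^−6] / 0.062 = 503317.31859
Perpetuity value at year 6: $23,100.00 / 0.062 = 372580.64516
PV of perpetuity: 372580.64516 / (1+0.062)^6 = 259700.74167
Total PV = 503317.31859 + 259700.74167 = 763018.06026

$763018.06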